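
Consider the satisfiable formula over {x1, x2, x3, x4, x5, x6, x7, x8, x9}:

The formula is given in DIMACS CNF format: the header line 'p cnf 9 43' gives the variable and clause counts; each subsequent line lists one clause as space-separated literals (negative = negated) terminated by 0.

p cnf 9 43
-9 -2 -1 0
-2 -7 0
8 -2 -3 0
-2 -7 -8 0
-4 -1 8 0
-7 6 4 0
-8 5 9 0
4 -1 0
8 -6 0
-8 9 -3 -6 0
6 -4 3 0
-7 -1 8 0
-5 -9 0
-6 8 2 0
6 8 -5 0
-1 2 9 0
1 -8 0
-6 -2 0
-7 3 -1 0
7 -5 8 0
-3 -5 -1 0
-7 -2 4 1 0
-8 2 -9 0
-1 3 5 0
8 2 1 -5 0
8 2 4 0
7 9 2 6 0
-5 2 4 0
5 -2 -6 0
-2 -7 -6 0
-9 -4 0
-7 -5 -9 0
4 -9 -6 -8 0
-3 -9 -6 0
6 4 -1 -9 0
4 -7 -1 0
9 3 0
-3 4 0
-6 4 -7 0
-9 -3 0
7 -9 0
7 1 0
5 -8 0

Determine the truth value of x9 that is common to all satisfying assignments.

False

Suppose x9 = True.
From the singleton clause (¬x5), x5 = False.
From the singleton clause (¬x4), x4 = False.
From the singleton clause (¬x1), x1 = False.
From the singleton clause (¬x8), x8 = False.
From the singleton clause (¬x6), x6 = False.
From the singleton clause (¬x7), x7 = False.
Now (x7) is unsatisfied and unit — conflict.
So every satisfying assignment has x9 = False.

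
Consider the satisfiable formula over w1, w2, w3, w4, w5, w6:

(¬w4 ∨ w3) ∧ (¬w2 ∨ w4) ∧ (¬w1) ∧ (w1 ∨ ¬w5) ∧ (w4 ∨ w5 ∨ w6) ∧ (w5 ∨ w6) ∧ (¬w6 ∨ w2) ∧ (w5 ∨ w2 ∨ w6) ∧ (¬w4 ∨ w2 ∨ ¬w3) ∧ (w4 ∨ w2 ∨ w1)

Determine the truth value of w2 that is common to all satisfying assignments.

True

Suppose w2 = False.
The clause (¬w1) is unit, so w1 = False.
The clause (¬w5) is unit, so w5 = False.
The clause (w6) is unit, so w6 = True.
That conflicts with the unit clause (¬w6).
So every satisfying assignment has w2 = True.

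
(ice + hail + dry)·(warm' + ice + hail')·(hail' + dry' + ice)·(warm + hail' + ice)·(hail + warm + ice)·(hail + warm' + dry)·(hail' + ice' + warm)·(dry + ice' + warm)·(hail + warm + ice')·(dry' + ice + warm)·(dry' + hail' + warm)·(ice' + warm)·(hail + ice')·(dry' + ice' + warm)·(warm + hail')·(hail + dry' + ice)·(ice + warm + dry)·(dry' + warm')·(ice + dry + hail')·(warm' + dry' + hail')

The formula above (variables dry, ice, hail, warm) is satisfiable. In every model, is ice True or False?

True

Suppose ice = 0.
Suppose hail = 1.
(warm') alone gives warm = 0.
But (warm) is also a unit clause — contradiction.
Backtrack on hail: now try hail = 0.
(dry) alone gives dry = 1.
But (dry') is also a unit clause — contradiction.
Neither hail = 1 nor hail = 0 works.
So every satisfying assignment has ice = True.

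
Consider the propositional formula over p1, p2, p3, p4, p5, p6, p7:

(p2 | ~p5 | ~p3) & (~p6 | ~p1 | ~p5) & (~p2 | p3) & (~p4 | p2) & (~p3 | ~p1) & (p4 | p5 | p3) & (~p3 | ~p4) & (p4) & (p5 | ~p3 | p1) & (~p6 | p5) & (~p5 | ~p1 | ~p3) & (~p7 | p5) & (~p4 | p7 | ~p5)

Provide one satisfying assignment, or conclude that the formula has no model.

UNSATISFIABLE

The clause (p4) is unit, so p4 = 1.
The clause (p2) is unit, so p2 = 1.
The clause (p3) is unit, so p3 = 1.
That conflicts with the unit clause (~p3).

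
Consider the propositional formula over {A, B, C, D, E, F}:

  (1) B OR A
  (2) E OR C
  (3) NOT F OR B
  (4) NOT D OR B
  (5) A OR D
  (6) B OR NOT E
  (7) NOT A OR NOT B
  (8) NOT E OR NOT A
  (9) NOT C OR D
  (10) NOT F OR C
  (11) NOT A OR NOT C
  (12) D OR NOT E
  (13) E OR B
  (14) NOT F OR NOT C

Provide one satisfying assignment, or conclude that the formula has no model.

A ↦ false; B ↦ true; C ↦ true; D ↦ true; E ↦ false; F ↦ false

Branch on B: set B = true.
From the singleton clause (NOT A), A = false.
From the singleton clause (D), D = true.
Branch on E: set E = false.
From the singleton clause (C), C = true.
From the singleton clause (NOT F), F = false.
All clauses are satisfied.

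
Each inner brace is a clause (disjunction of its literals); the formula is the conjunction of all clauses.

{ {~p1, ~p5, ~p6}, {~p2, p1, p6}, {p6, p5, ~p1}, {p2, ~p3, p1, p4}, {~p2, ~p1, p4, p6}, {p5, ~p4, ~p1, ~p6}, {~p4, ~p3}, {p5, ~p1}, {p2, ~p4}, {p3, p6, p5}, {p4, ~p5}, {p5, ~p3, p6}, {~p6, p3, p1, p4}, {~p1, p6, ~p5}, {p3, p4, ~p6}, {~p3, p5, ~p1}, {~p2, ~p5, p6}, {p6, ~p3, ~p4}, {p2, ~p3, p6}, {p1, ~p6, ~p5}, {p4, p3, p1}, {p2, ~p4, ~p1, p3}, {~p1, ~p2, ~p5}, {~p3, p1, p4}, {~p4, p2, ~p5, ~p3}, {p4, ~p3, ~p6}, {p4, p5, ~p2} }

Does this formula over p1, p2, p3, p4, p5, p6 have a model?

Satisfiable

Branch on p4: set p4 = 1.
(~p3) alone gives p3 = 0.
(p2) alone gives p2 = 1.
Branch on p1: set p1 = 0.
(p6) alone gives p6 = 1.
(~p5) alone gives p5 = 0.
Every clause now holds.
A satisfying assignment: p1=0; p2=1; p3=0; p4=1; p5=0; p6=1.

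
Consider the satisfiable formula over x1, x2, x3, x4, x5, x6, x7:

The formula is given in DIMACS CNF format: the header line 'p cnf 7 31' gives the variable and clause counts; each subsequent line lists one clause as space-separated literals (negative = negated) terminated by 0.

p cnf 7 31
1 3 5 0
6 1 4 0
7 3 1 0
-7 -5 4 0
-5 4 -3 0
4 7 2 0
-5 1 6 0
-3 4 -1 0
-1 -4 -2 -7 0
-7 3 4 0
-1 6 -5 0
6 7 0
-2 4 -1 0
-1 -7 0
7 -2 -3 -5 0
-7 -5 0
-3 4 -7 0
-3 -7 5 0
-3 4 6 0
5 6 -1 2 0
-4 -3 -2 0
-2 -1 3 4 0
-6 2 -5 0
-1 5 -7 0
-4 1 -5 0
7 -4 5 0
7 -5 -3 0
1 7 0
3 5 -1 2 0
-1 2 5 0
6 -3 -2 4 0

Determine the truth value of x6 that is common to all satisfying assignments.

True

Suppose x6 = False.
From the singleton clause (x7), x7 = True.
From the singleton clause (¬x1), x1 = False.
From the singleton clause (x4), x4 = True.
From the singleton clause (¬x5), x5 = False.
From the singleton clause (x3), x3 = True.
That conflicts with the unit clause (¬x3).
So every satisfying assignment has x6 = True.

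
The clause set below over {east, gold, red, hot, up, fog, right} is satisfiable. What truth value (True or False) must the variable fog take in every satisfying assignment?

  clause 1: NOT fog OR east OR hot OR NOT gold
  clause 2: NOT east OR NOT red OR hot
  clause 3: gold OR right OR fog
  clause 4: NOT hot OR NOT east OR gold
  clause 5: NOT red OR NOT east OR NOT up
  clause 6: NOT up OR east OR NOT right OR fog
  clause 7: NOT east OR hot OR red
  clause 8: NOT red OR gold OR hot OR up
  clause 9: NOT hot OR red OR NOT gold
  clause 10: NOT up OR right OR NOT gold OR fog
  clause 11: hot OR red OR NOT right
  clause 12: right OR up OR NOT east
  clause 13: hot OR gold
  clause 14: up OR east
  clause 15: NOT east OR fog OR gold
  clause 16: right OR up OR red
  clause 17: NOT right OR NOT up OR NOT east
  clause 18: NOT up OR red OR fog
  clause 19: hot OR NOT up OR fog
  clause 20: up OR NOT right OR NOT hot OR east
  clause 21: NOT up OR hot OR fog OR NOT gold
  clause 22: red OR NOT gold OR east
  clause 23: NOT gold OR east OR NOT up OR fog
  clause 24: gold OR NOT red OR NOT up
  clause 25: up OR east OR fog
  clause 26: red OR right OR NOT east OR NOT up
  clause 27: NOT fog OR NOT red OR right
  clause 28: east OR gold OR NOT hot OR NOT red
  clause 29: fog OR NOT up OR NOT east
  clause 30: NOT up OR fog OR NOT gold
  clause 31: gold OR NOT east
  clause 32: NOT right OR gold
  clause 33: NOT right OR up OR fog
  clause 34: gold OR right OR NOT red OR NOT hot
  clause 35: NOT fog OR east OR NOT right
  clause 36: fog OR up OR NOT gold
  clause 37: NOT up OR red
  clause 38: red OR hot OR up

Suppose fog = false.
Branch on gold: set gold = true.
From the singleton clause (NOT up), up = false.
That conflicts with the unit clause (up).
So gold must be the other value — set gold = false.
From the singleton clause (right), right = true.
That conflicts with the unit clause (NOT right).
Both values of gold lead to a conflict.
So every satisfying assignment has fog = True.

True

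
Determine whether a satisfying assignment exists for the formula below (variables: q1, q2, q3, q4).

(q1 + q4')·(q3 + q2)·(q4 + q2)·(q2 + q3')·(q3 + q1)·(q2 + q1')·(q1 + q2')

Suppose q1 = 1.
(q2) alone gives q2 = 1.
All clauses hold; q3, q4 can take either value.
A satisfying assignment: q1: 1,  q2: 1,  q3: 1,  q4: 0.

Yes, satisfiable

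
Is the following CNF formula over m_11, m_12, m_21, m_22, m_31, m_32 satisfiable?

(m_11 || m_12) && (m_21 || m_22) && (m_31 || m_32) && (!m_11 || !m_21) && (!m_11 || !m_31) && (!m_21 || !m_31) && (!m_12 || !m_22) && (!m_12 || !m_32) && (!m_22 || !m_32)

No, unsatisfiable

Case m_11 = true:
(!m_21) alone gives m_21 = false.
(m_22) alone gives m_22 = true.
(!m_31) alone gives m_31 = false.
(m_32) alone gives m_32 = true.
That conflicts with the unit clause (!m_32).
So m_11 must be the other value — set m_11 = false.
(m_12) alone gives m_12 = true.
(!m_22) alone gives m_22 = false.
(m_21) alone gives m_21 = true.
(!m_31) alone gives m_31 = false.
(m_32) alone gives m_32 = true.
That conflicts with the unit clause (!m_32).
Neither m_11 = true nor m_11 = false works.
No assignment satisfies every clause.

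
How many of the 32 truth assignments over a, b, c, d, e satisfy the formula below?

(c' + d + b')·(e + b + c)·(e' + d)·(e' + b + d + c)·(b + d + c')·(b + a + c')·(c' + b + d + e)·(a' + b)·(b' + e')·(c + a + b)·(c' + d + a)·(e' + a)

6

There are 2^5 = 32 truth assignments over (a, b, c, d, e).
Split on a. With a = 1, the clauses containing a are satisfied and a' drops from the rest; 3 of the 2^4 = 16 assignments to the other variables satisfy what remains.
With a = 0, by the same count on the reduced clause set, 3 assignments work.
Total: 3 + 3 = 6.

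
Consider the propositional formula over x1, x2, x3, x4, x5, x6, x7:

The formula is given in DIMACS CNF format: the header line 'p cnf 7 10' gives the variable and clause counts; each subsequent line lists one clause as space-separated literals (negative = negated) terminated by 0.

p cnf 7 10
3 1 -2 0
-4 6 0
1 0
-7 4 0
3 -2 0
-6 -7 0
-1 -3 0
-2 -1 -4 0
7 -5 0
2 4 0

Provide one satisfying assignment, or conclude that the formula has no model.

x1: True; x2: False; x3: False; x4: True; x5: False; x6: True; x7: False

Unit clause (x1) forces x1 = True.
Unit clause (¬x3) forces x3 = False.
Unit clause (¬x2) forces x2 = False.
Unit clause (x4) forces x4 = True.
Unit clause (x6) forces x6 = True.
Unit clause (¬x7) forces x7 = False.
Unit clause (¬x5) forces x5 = False.
Every clause now holds.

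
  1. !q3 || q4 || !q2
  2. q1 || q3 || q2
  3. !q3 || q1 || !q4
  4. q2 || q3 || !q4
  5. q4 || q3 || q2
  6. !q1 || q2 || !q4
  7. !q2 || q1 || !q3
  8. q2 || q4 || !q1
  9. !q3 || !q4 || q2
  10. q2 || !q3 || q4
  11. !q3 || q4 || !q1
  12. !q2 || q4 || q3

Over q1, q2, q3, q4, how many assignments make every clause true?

3

There are 2^4 = 16 truth assignments over (q1, q2, q3, q4).
Check each against the 12 clauses (columns in the order q1, q2, q3, q4):
  F F F F  ✗ fails (q1 || q3 || q2)
  F F F T  ✗ fails (q1 || q3 || q2)
  F F T F  ✗ fails (q2 || !q3 || q4)
  F F T T  ✗ fails (!q3 || q1 || !q4)
  F T F F  ✗ fails (!q2 || q4 || q3)
  F T F T  ✓ satisfies all
  F T T F  ✗ fails (!q3 || q4 || !q2)
  F T T T  ✗ fails (!q3 || q1 || !q4)
  T F F F  ✗ fails (q4 || q3 || q2)
  T F F T  ✗ fails (q2 || q3 || !q4)
  T F T F  ✗ fails (q2 || q4 || !q1)
  T F T T  ✗ fails (!q1 || q2 || !q4)
  T T F F  ✗ fails (!q2 || q4 || q3)
  T T F T  ✓ satisfies all
  T T T F  ✗ fails (!q3 || q4 || !q2)
  T T T T  ✓ satisfies all
3 of the 16 rows are models.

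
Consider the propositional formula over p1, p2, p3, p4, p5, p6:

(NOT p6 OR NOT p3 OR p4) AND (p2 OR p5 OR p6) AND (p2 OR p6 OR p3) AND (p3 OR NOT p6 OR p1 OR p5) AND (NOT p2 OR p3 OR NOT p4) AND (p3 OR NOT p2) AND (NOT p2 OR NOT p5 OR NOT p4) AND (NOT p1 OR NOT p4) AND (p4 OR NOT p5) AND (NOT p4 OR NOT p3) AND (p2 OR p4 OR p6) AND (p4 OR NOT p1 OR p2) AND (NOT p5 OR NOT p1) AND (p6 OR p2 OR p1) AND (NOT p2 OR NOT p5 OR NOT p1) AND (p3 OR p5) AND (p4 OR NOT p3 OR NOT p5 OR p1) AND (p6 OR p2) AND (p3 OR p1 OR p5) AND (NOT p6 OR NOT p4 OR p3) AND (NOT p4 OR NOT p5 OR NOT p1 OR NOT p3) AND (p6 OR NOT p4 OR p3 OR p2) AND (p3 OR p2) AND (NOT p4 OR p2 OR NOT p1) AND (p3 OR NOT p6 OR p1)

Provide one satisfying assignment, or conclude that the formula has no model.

Branch on p3: set p3 = true.
From the singleton clause (NOT p4), p4 = false.
From the singleton clause (NOT p6), p6 = false.
From the singleton clause (NOT p5), p5 = false.
From the singleton clause (p2), p2 = true.
Every clause is now satisfied; p1 is unconstrained.

p1: false, p2: true, p3: true, p4: false, p5: false, p6: false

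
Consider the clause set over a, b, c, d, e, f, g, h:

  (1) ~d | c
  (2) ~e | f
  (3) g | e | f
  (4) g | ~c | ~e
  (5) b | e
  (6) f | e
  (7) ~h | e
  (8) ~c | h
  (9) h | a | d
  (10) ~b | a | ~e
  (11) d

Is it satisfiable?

The clause (d) is unit, so d = 1.
The clause (c) is unit, so c = 1.
The clause (h) is unit, so h = 1.
The clause (e) is unit, so e = 1.
The clause (f) is unit, so f = 1.
The clause (g) is unit, so g = 1.
Suppose b = 1.
The clause (a) is unit, so a = 1.
Every clause now holds.
A satisfying assignment: a ↦ 1; b ↦ 1; c ↦ 1; d ↦ 1; e ↦ 1; f ↦ 1; g ↦ 1; h ↦ 1.

Yes, satisfiable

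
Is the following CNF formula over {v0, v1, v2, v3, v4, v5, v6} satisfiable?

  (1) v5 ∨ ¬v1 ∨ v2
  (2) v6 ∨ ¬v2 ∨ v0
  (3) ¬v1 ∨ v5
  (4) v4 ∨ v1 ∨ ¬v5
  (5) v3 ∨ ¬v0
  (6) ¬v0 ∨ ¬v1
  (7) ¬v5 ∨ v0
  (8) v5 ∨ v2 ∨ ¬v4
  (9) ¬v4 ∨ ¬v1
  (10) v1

No

(v1) alone gives v1 = True.
(v5) alone gives v5 = True.
(¬v0) alone gives v0 = False.
But (v0) is also a unit clause — contradiction.
No assignment satisfies every clause.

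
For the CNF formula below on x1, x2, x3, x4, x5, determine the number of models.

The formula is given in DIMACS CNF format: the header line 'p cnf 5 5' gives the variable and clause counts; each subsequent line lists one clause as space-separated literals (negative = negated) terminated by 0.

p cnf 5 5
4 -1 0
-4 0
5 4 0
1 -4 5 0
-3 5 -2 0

There are 2^5 = 32 truth assignments over (x1, x2, x3, x4, x5).
Split on x5. With x5 = True, the clauses containing x5 are satisfied and ¬x5 drops from the rest; 4 of the 2^4 = 16 assignments to the other variables satisfy what remains.
With x5 = False, by the same count on the reduced clause set, 0 assignments work.
(One model: x1=F, x2=F, x3=F, x4=F, x5=T.)
Total: 4 + 0 = 4.

4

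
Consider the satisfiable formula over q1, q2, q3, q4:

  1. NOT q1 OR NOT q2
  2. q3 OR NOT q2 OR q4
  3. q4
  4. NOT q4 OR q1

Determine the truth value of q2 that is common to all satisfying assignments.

False

Suppose q2 = true.
(NOT q1) alone gives q1 = false.
(q4) alone gives q4 = true.
But (NOT q4) is also a unit clause — contradiction.
So every satisfying assignment has q2 = False.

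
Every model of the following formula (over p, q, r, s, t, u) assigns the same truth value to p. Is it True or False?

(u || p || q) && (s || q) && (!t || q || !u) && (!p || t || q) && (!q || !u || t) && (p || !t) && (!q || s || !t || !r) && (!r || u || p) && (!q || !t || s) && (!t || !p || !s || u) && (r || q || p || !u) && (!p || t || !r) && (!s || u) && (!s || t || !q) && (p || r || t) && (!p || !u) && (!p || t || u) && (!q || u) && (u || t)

False

Suppose p = true.
From the singleton clause (!u), u = false.
From the singleton clause (!s), s = false.
From the singleton clause (q), q = true.
That conflicts with the unit clause (!q).
So every satisfying assignment has p = False.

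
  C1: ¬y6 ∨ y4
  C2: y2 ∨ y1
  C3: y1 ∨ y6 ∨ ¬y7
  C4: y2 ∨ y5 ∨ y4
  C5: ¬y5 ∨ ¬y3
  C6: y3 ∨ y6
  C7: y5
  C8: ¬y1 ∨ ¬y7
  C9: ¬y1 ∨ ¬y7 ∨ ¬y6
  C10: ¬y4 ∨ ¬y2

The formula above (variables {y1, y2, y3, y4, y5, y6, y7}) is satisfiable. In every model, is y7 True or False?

False

Suppose y7 = True.
Unit clause (y5) forces y5 = True.
Unit clause (¬y3) forces y3 = False.
Unit clause (y6) forces y6 = True.
Unit clause (y4) forces y4 = True.
Unit clause (¬y1) forces y1 = False.
Unit clause (y2) forces y2 = True.
But (¬y2) is also a unit clause — contradiction.
So every satisfying assignment has y7 = False.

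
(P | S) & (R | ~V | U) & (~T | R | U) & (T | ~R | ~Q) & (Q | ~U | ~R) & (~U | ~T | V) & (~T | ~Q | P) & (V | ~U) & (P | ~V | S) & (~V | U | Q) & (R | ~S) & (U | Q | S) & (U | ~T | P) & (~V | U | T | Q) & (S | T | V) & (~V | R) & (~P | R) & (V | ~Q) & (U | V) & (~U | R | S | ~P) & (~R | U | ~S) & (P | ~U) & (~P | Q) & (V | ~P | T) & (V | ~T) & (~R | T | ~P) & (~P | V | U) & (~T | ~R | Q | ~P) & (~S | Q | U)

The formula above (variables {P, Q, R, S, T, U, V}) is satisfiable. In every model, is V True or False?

Suppose V = 0.
(~U) alone gives U = 0.
That conflicts with the unit clause (U).
So every satisfying assignment has V = True.

True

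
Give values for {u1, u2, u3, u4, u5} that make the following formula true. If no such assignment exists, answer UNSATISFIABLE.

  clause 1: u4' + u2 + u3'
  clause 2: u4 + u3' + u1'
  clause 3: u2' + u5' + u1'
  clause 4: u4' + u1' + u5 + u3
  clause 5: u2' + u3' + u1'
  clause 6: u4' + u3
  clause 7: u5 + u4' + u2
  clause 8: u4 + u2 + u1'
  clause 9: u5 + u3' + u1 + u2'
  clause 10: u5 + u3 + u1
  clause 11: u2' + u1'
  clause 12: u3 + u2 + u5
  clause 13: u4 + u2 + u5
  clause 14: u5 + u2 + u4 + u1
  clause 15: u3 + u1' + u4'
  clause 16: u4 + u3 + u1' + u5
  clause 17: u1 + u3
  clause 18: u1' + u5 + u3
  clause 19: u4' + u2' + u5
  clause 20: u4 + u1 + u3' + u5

u1 ↦ 0, u2 ↦ 1, u3 ↦ 1, u4 ↦ 0, u5 ↦ 1

Branch on u4: set u4 = 0.
Branch on u3: set u3 = 1.
From the singleton clause (u1'), u1 = 0.
From the singleton clause (u5), u5 = 1.
All clauses hold; u2 can take either value.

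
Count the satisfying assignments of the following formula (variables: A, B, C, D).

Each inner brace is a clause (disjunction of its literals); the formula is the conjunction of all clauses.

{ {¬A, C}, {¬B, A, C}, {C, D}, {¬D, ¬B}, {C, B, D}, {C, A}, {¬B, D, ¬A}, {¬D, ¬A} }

4

There are 2^4 = 16 truth assignments over (A, B, C, D).
Split on D. With D = True, the clauses containing D are satisfied and ¬D drops from the rest; 1 of the 2^3 = 8 assignments to the other variables satisfy what remains.
With D = False, by the same count on the reduced clause set, 3 assignments work.
(One model: A=F, B=F, C=T, D=F.)
Total: 1 + 3 = 4.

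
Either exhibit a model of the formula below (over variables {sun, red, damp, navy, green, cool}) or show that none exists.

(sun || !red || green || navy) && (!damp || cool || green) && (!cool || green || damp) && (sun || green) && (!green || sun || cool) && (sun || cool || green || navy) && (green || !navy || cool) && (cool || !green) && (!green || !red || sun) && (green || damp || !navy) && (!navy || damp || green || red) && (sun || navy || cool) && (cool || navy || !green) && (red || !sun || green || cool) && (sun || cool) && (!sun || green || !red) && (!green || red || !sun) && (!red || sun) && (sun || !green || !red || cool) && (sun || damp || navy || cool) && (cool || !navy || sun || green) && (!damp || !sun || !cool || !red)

Try sun = false.
Unit clause (green) forces green = true.
Unit clause (cool) forces cool = true.
Unit clause (!red) forces red = false.
Every clause is now satisfied; damp, navy are unconstrained.

sun ↦ false; red ↦ false; damp ↦ true; navy ↦ false; green ↦ true; cool ↦ true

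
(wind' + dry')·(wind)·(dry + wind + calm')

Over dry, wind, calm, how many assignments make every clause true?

There are 2^3 = 8 truth assignments over (dry, wind, calm).
Check each against the 3 clauses (columns in the order dry, wind, calm):
  F F F  ✗ fails (wind)
  F F T  ✗ fails (wind)
  F T F  ✓ satisfies all
  F T T  ✓ satisfies all
  T F F  ✗ fails (wind)
  T F T  ✗ fails (wind)
  T T F  ✗ fails (wind' + dry')
  T T T  ✗ fails (wind' + dry')
2 of the 8 rows are models.

2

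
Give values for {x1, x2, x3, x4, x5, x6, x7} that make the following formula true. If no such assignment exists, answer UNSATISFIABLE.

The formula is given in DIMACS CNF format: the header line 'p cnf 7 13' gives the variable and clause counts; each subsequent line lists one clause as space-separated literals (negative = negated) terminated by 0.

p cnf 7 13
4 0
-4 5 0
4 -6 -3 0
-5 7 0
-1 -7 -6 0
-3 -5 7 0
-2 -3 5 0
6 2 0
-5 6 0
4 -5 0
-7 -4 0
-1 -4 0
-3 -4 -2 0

UNSATISFIABLE

(x4) alone gives x4 = True.
(x5) alone gives x5 = True.
(x7) alone gives x7 = True.
That conflicts with the unit clause (¬x7).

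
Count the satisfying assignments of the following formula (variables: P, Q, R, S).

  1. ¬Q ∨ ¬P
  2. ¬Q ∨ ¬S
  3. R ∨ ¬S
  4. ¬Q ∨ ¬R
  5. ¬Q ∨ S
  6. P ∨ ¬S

There are 2^4 = 16 truth assignments over (P, Q, R, S).
Split on S. With S = True, the clauses containing S are satisfied and ¬S drops from the rest; 1 of the 2^3 = 8 assignments to the other variables satisfy what remains.
With S = False, by the same count on the reduced clause set, 4 assignments work.
(One model: P=F, Q=F, R=F, S=F.)
Total: 1 + 4 = 5.

5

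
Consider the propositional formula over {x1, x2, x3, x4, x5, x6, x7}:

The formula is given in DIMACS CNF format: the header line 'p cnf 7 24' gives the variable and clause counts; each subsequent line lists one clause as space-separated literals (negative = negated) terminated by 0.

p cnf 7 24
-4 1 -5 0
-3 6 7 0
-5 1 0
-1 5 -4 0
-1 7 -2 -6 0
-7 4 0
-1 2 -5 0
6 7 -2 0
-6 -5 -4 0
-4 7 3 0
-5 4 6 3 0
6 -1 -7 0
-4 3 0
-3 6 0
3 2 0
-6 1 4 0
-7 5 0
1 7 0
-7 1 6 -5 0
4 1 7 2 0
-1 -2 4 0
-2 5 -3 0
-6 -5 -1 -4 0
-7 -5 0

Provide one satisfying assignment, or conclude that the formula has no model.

Suppose x5 = False.
(¬x7) alone gives x7 = False.
(x1) alone gives x1 = True.
(¬x4) alone gives x4 = False.
(¬x2) alone gives x2 = False.
(x3) alone gives x3 = True.
(x6) alone gives x6 = True.
All clauses are satisfied.

x1: True,  x2: False,  x3: True,  x4: False,  x5: False,  x6: True,  x7: False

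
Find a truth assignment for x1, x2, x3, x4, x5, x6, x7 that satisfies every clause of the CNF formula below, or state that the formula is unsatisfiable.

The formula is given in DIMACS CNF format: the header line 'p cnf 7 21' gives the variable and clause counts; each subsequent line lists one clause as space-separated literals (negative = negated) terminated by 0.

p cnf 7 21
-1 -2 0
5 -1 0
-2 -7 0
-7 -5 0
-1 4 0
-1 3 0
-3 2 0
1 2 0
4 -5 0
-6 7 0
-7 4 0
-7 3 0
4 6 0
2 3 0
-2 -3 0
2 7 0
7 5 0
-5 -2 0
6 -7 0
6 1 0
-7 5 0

UNSATISFIABLE

Suppose x1 = False.
(x2) alone gives x2 = True.
(¬x7) alone gives x7 = False.
(¬x6) alone gives x6 = False.
That conflicts with the unit clause (x6).
Undo x1 and try x1 = True.
(¬x2) alone gives x2 = False.
(x5) alone gives x5 = True.
(¬x7) alone gives x7 = False.
That conflicts with the unit clause (x7).
Neither x1 = True nor x1 = False works.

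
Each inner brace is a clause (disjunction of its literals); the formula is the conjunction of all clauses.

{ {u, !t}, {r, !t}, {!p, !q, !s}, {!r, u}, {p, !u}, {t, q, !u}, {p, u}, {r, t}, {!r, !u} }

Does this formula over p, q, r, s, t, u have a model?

No

Branch on u: set u = true.
(p) alone gives p = true.
(!r) alone gives r = false.
(!t) alone gives t = false.
That conflicts with the unit clause (t).
Backtrack on u: now try u = false.
(!t) alone gives t = false.
(!r) alone gives r = false.
That conflicts with the unit clause (r).
Both values of u lead to a conflict.
No assignment satisfies every clause.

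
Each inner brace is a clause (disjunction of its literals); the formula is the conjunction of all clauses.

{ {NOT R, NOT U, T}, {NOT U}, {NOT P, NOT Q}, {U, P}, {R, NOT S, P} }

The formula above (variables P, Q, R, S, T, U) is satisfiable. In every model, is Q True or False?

Suppose Q = true.
Unit clause (NOT U) forces U = false.
Unit clause (NOT P) forces P = false.
Now (P) is unsatisfied and unit — conflict.
So every satisfying assignment has Q = False.

False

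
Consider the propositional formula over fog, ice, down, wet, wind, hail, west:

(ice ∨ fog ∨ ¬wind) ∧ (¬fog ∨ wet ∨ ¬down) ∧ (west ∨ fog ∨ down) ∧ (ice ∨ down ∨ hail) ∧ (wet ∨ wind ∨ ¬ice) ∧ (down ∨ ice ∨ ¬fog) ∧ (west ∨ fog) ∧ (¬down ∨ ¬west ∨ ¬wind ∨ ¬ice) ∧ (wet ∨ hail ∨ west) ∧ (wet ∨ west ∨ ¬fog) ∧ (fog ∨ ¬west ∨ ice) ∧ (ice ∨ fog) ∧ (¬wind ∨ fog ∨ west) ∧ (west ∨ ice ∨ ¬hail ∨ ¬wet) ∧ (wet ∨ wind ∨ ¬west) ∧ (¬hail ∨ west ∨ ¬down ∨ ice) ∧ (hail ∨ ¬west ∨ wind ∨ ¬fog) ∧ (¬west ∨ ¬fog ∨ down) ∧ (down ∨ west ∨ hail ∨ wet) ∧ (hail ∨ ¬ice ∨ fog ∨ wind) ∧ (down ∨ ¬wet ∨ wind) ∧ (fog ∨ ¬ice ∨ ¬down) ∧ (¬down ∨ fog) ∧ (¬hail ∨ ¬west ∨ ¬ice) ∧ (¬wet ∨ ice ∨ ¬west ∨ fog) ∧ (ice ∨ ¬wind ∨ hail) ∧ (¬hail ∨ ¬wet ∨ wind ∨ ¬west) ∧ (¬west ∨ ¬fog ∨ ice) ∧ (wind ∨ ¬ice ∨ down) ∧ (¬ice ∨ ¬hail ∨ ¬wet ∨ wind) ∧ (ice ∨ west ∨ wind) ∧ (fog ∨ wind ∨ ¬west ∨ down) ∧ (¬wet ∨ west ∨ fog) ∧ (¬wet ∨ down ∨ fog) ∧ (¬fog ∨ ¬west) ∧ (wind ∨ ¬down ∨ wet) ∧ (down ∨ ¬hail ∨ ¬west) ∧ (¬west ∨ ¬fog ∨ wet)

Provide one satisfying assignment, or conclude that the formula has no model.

fog ↦ True; ice ↦ True; down ↦ True; wet ↦ True; wind ↦ True; hail ↦ False; west ↦ False

Try west = False.
From the singleton clause (fog), fog = True.
From the singleton clause (wet), wet = True.
Try down = True.
Try ice = True.
Try hail = False.
Every clause is now satisfied; wind is unconstrained.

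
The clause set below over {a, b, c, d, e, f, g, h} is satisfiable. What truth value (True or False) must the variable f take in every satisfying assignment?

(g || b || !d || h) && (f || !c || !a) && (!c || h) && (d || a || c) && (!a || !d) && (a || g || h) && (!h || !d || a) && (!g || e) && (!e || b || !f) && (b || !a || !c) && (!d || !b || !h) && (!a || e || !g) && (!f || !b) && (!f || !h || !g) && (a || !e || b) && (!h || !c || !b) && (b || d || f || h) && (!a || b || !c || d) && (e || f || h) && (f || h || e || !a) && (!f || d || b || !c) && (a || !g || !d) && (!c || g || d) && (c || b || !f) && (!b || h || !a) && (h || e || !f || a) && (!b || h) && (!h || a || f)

Suppose f = true.
From the singleton clause (!b), b = false.
From the singleton clause (!e), e = false.
From the singleton clause (!g), g = false.
From the singleton clause (c), c = true.
From the singleton clause (h), h = true.
From the singleton clause (!a), a = false.
From the singleton clause (!d), d = false.
But (d) is also a unit clause — contradiction.
So every satisfying assignment has f = False.

False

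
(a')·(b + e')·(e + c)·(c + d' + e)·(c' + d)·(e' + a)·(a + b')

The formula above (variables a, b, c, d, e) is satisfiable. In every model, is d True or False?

True

Suppose d = 0.
Unit clause (a') forces a = 0.
Unit clause (c') forces c = 0.
Unit clause (e) forces e = 1.
That conflicts with the unit clause (e').
So every satisfying assignment has d = True.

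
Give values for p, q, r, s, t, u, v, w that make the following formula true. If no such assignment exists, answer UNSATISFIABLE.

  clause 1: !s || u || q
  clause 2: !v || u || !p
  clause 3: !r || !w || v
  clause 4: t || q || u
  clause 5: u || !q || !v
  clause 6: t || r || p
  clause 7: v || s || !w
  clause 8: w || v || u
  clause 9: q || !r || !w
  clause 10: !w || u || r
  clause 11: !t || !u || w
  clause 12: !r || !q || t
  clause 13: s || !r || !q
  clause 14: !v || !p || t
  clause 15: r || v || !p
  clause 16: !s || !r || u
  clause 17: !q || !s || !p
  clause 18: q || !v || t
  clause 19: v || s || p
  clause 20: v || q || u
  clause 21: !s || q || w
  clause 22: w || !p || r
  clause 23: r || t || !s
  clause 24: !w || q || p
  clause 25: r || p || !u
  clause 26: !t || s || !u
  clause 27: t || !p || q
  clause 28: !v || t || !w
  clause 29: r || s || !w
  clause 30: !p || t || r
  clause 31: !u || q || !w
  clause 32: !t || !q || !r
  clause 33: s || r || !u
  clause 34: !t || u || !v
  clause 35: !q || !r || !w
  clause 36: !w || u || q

UNSATISFIABLE

Try s = false.
Try v = true.
Try u = true.
The clause (!t) is unit, so t = false.
The clause (!p) is unit, so p = false.
The clause (r) is unit, so r = true.
The clause (!q) is unit, so q = false.
Now (q) is unsatisfied and unit — conflict.
Undo u and try u = false.
The clause (!p) is unit, so p = false.
The clause (!q) is unit, so q = false.
The clause (t) is unit, so t = true.
Now (!t) is unsatisfied and unit — conflict.
Neither u = true nor u = false works.
Undo v and try v = false.
The clause (!w) is unit, so w = false.
The clause (u) is unit, so u = true.
The clause (!t) is unit, so t = false.
The clause (p) is unit, so p = true.
The clause (r) is unit, so r = true.
The clause (!q) is unit, so q = false.
Now (q) is unsatisfied and unit — conflict.
Neither v = true nor v = false works.
Undo s and try s = true.
Try u = true.
Try t = false.
The clause (r) is unit, so r = true.
The clause (!q) is unit, so q = false.
The clause (!w) is unit, so w = false.
Now (w) is unsatisfied and unit — conflict.
Undo t and try t = true.
The clause (w) is unit, so w = true.
The clause (q) is unit, so q = true.
The clause (!p) is unit, so p = false.
The clause (r) is unit, so r = true.
Now (!r) is unsatisfied and unit — conflict.
Neither t = true nor t = false works.
Undo u and try u = false.
The clause (q) is unit, so q = true.
The clause (!v) is unit, so v = false.
The clause (w) is unit, so w = true.
The clause (!r) is unit, so r = false.
Now (r) is unsatisfied and unit — conflict.
Neither u = true nor u = false works.
Neither s = true nor s = false works.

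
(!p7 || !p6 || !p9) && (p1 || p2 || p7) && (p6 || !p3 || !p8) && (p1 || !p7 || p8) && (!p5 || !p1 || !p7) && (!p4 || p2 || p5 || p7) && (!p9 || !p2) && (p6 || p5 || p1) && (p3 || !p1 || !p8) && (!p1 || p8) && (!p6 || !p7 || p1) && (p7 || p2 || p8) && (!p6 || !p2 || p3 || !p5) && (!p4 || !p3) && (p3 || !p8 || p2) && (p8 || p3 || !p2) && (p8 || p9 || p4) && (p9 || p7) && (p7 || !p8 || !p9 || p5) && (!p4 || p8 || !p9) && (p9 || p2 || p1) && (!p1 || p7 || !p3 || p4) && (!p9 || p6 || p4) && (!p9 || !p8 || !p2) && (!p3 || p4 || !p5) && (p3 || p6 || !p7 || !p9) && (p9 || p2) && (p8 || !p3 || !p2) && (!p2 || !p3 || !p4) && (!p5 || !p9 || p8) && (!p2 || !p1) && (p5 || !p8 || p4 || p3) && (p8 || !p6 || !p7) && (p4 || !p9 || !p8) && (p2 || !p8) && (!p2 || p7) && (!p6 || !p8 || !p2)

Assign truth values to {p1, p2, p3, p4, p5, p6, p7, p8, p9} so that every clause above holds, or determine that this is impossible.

Branch on p9: set p9 = false.
The clause (p7) is unit, so p7 = true.
The clause (p2) is unit, so p2 = true.
The clause (!p1) is unit, so p1 = false.
The clause (p8) is unit, so p8 = true.
The clause (!p6) is unit, so p6 = false.
The clause (!p3) is unit, so p3 = false.
The clause (p5) is unit, so p5 = true.
All clauses hold; p4 can take either value.

p1=false, p2=true, p3=false, p4=false, p5=true, p6=false, p7=true, p8=true, p9=false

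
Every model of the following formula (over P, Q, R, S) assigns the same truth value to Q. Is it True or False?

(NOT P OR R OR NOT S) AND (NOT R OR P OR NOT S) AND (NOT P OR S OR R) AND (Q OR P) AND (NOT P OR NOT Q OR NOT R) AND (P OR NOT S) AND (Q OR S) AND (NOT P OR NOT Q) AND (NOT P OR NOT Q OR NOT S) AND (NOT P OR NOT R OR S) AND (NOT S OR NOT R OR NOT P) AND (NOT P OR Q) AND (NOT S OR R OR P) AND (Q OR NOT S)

True

Suppose Q = false.
The clause (P) is unit, so P = true.
But (NOT P) is also a unit clause — contradiction.
So every satisfying assignment has Q = True.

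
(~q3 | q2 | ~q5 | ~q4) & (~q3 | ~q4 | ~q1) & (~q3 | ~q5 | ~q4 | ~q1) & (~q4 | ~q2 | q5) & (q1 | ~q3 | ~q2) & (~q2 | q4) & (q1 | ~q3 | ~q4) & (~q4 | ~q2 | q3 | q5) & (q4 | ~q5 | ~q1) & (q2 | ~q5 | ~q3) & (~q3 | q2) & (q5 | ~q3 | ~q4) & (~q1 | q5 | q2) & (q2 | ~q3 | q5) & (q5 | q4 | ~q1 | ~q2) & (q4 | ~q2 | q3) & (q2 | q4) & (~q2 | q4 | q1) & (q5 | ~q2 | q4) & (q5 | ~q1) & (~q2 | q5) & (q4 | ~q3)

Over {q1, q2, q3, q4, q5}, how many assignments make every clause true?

There are 2^5 = 32 truth assignments over (q1, q2, q3, q4, q5).
Split on q5. With q5 = 1, the clauses containing q5 are satisfied and ~q5 drops from the rest; 4 of the 2^4 = 16 assignments to the other variables satisfy what remains.
With q5 = 0, by the same count on the reduced clause set, 1 assignment works.
Total: 4 + 1 = 5.

5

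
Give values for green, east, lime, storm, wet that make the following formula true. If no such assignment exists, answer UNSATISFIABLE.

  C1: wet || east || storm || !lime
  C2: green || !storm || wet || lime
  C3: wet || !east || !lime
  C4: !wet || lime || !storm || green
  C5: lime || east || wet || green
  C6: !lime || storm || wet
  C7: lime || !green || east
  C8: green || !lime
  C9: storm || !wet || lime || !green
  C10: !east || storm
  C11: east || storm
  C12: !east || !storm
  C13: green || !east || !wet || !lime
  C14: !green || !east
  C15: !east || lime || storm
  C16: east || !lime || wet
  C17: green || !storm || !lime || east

green: true; east: false; lime: true; storm: true; wet: true

Branch on green: set green = true.
(!east) alone gives east = false.
(lime) alone gives lime = true.
(storm) alone gives storm = true.
(wet) alone gives wet = true.
All clauses are satisfied.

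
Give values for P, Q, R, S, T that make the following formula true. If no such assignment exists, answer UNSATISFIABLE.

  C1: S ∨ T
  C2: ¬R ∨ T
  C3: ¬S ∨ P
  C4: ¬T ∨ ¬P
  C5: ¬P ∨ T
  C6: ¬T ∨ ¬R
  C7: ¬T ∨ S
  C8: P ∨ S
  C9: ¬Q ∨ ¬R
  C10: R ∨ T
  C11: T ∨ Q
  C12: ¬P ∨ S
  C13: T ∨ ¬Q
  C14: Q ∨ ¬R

UNSATISFIABLE

Suppose S = True.
(P) alone gives P = True.
(¬T) alone gives T = False.
But (T) is also a unit clause — contradiction.
So S must be the other value — set S = False.
(T) alone gives T = True.
But (¬T) is also a unit clause — contradiction.
Both values of S lead to a conflict.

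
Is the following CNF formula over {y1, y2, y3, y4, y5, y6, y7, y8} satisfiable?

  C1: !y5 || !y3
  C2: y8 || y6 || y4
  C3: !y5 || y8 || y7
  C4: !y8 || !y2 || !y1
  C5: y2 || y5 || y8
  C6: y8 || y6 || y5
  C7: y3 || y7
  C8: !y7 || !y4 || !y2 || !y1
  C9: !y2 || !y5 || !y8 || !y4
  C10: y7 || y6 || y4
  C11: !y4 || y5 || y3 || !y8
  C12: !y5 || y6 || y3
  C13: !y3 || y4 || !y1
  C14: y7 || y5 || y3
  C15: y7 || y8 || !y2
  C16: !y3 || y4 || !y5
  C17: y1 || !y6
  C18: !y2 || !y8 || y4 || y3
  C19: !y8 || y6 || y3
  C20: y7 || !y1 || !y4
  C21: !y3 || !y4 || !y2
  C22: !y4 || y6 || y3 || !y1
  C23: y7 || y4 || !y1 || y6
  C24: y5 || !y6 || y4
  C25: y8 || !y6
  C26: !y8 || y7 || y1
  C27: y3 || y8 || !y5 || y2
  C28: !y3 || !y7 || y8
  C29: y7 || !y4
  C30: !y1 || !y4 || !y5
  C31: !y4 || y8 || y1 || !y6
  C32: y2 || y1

Case y5 = true:
The clause (!y3) is unit, so y3 = false.
The clause (y7) is unit, so y7 = true.
The clause (y6) is unit, so y6 = true.
The clause (y1) is unit, so y1 = true.
The clause (y8) is unit, so y8 = true.
The clause (!y2) is unit, so y2 = false.
The clause (!y4) is unit, so y4 = false.
This assignment satisfies each clause.
A satisfying assignment: y1: true, y2: false, y3: false, y4: false, y5: true, y6: true, y7: true, y8: true.

Yes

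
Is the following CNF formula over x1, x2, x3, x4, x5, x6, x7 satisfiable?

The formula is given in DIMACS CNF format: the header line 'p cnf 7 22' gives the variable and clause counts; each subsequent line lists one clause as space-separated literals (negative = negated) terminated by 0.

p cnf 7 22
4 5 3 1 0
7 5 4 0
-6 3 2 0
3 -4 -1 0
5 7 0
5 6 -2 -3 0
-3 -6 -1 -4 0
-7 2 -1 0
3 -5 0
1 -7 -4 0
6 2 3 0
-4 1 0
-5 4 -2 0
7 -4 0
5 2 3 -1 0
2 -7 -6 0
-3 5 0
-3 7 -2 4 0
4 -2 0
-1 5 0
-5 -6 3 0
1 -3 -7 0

Try x5 = True.
The clause (x3) is unit, so x3 = True.
Try x4 = True.
The clause (x1) is unit, so x1 = True.
The clause (¬x6) is unit, so x6 = False.
The clause (x7) is unit, so x7 = True.
The clause (x2) is unit, so x2 = True.
This assignment satisfies each clause.
A satisfying assignment: x1: True,  x2: True,  x3: True,  x4: True,  x5: True,  x6: False,  x7: True.

Satisfiable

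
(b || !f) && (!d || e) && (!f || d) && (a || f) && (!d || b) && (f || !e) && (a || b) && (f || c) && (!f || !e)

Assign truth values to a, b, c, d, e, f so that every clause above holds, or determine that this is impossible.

a ↦ true; b ↦ true; c ↦ true; d ↦ false; e ↦ false; f ↦ false

Case b = true:
Case d = false:
The clause (!f) is unit, so f = false.
The clause (a) is unit, so a = true.
The clause (!e) is unit, so e = false.
The clause (c) is unit, so c = true.
This assignment satisfies each clause.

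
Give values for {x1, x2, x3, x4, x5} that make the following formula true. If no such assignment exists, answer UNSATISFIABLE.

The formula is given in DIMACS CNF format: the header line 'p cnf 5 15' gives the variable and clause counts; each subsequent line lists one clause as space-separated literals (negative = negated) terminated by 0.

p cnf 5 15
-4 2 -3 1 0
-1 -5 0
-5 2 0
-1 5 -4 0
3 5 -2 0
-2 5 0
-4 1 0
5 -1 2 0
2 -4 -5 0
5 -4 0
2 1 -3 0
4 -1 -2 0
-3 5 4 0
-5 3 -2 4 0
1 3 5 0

Case x1 = False:
(¬x4) alone gives x4 = False.
Case x5 = True:
(x2) alone gives x2 = True.
(x3) alone gives x3 = True.
All clauses are satisfied.

x1=False, x2=True, x3=True, x4=False, x5=True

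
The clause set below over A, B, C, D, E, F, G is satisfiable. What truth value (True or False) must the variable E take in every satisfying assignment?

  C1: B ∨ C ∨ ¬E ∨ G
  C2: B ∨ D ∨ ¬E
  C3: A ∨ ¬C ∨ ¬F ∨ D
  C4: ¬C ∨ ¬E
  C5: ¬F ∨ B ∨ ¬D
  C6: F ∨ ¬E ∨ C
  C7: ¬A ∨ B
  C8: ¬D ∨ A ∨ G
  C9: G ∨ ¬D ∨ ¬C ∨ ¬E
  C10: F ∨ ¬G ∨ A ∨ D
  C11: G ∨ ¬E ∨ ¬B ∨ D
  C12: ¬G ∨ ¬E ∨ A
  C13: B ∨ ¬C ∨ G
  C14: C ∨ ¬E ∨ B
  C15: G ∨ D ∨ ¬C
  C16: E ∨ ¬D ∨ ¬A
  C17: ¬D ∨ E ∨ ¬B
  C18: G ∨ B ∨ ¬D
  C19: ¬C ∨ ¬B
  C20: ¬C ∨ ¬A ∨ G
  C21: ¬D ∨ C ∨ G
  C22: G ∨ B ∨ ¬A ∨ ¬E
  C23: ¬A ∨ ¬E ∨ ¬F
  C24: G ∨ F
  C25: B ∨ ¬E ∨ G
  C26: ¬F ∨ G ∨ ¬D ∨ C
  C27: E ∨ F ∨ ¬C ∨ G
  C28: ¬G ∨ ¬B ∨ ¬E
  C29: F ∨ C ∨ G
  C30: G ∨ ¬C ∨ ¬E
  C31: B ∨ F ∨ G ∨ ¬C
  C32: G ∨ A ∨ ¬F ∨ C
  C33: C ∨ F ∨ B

False

Suppose E = True.
The clause (¬C) is unit, so C = False.
The clause (F) is unit, so F = True.
The clause (B) is unit, so B = True.
The clause (¬A) is unit, so A = False.
The clause (¬G) is unit, so G = False.
Now (G) is unsatisfied and unit — conflict.
So every satisfying assignment has E = False.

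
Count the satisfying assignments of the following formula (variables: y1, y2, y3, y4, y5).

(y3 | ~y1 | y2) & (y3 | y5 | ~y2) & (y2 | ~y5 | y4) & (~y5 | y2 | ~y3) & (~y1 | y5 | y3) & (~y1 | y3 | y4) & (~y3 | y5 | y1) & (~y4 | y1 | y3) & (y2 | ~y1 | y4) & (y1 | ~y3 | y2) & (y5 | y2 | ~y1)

9

There are 2^5 = 32 truth assignments over (y1, y2, y3, y4, y5).
Split on y5. With y5 = 1, the clauses containing y5 are satisfied and ~y5 drops from the rest; 6 of the 2^4 = 16 assignments to the other variables satisfy what remains.
With y5 = 0, by the same count on the reduced clause set, 3 assignments work.
(One model: y1=F, y2=F, y3=F, y4=F, y5=F.)
Total: 6 + 3 = 9.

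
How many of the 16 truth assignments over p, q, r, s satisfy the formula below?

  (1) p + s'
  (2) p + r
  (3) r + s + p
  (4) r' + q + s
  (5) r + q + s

There are 2^4 = 16 truth assignments over (p, q, r, s).
Check each against the 5 clauses (columns in the order p, q, r, s):
  F F F F  ✗ fails (p + r)
  F F F T  ✗ fails (p + s')
  F F T F  ✗ fails (r' + q + s)
  F F T T  ✗ fails (p + s')
  F T F F  ✗ fails (p + r)
  F T F T  ✗ fails (p + s')
  F T T F  ✓ satisfies all
  F T T T  ✗ fails (p + s')
  T F F F  ✗ fails (r + q + s)
  T F F T  ✓ satisfies all
  T F T F  ✗ fails (r' + q + s)
  T F T T  ✓ satisfies all
  T T F F  ✓ satisfies all
  T T F T  ✓ satisfies all
  T T T F  ✓ satisfies all
  T T T T  ✓ satisfies all
7 of the 16 rows are models.

7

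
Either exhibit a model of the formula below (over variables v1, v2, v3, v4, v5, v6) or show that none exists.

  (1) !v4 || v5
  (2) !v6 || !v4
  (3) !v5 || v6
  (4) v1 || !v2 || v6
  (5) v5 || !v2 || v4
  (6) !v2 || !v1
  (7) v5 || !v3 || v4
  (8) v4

Unit clause (v4) forces v4 = true.
Unit clause (v5) forces v5 = true.
Unit clause (!v6) forces v6 = false.
Now (v6) is unsatisfied and unit — conflict.

UNSATISFIABLE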